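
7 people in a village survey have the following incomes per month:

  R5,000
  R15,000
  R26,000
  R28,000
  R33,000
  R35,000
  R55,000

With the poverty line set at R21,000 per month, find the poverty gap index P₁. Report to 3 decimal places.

Incomes under z: R5,000, R15,000 (q = 2 of N = 7).
Relative gaps: (21000−5000)/21000 = 0.7619; (21000−15000)/21000 = 0.2857.
Σ = 1.047619. Dividing by the full population N = 7 gives P₁ = 0.150.

0.150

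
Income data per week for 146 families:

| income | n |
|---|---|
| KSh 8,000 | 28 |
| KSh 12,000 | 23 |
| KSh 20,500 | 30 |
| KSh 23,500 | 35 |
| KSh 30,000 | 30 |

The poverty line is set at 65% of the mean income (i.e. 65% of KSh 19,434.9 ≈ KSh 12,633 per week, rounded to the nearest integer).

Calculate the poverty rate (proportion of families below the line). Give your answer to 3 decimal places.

0.349

51 of the 146 families have income below KSh 12,633.
H = 51/146 = 0.349.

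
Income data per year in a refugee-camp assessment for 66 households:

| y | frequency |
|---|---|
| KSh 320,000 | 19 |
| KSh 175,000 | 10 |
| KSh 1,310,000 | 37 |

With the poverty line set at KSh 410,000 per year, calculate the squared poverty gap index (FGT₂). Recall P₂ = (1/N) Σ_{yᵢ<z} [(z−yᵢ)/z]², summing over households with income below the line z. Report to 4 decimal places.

0.0636

Poor units: 10×KSh 175,000, 19×KSh 320,000 (q = 29 of N = 66).
Normalized shortfalls: (410000−175000)/410000 = 0.5732 (×10); (410000−320000)/410000 = 0.2195 (×19).
Squared: 0.3285 (×10); 0.0482 (×19).
Sum = 4.200773; P₂ = 4.200773 / 66 = 0.0636.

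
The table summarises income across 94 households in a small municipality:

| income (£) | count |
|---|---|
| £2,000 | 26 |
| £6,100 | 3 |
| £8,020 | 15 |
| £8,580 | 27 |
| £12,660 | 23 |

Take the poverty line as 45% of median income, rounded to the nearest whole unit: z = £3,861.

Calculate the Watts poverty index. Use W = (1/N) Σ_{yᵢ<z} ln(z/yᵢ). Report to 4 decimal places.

0.1819

Below z: 26×£2,000 (q = 26 of N = 94).
ln(z/y) terms: ln(3861/2000) = 0.6578 (×26).
W = 17.102255 / 94 = 0.1819.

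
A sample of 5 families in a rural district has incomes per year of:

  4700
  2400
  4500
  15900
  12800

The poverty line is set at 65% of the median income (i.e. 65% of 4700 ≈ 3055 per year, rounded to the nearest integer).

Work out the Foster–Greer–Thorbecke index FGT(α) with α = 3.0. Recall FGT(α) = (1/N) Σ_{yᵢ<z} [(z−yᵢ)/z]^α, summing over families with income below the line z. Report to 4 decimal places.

Incomes under z: 2400 (q = 1 of N = 5).
Shortfall ratios: (3055−2400)/3055 = 0.2144.
Raised to α = 3.0: 0.00986.
Sum = 0.009856; FGT(3.0) = 0.009856 / 5 = 0.0020.

0.0020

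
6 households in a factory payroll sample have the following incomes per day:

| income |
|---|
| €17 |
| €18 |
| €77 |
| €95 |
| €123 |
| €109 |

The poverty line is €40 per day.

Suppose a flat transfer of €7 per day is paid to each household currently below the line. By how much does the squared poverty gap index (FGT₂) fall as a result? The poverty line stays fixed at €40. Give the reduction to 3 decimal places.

Before: below the line — €17, €18; squared poverty gap index (FGT₂) = 0.10552.
After the €7 transfer: below the line — €24, €25; squared poverty gap index (FGT₂) = 0.05010.
Reduction = 0.10552 − 0.05010 = 0.055.

0.055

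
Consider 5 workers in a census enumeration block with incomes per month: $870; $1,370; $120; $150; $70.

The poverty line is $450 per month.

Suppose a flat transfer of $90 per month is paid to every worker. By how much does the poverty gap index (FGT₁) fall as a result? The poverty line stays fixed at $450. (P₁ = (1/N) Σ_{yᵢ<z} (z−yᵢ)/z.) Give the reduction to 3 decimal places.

0.120

Before: below the line — $70, $120, $150; poverty gap index (FGT₁) = 0.44889.
After the $90 transfer: below the line — $160, $210, $240; poverty gap index (FGT₁) = 0.32889.
Reduction = 0.44889 − 0.32889 = 0.120.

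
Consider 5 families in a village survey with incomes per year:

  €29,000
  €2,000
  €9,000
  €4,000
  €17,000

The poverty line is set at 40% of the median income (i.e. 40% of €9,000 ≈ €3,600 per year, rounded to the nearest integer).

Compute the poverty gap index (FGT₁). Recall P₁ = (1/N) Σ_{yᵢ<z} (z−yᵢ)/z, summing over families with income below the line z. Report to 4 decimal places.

Poor units: €2,000 (q = 1 of N = 5).
Relative gaps: (3600−2000)/3600 = 0.4444.
Σ = 0.444444. Dividing by the full population N = 5 gives P₁ = 0.0889.

0.0889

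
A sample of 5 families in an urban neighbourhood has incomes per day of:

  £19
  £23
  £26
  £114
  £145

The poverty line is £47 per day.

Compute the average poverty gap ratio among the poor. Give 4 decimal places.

Incomes under z: £19, £23, £26 (q = 3 of N = 5).
Relative gaps: 0.5957, 0.5106, 0.4468; sum = 1.553191.
The income-gap ratio divides by q (the poor only): 1.553191 / 3 = 0.5177.

0.5177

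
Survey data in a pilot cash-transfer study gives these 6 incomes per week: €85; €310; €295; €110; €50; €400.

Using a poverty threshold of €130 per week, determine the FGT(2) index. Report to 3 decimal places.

0.087

Poor units: €50, €85, €110 (q = 3 of N = 6).
Relative gaps: (130−50)/130 = 0.6154; (130−85)/130 = 0.3462; (130−110)/130 = 0.1538.
Squared: 0.3787; 0.1198; 0.0237.
Sum = 0.522189; P₂ = 0.522189 / 6 = 0.087.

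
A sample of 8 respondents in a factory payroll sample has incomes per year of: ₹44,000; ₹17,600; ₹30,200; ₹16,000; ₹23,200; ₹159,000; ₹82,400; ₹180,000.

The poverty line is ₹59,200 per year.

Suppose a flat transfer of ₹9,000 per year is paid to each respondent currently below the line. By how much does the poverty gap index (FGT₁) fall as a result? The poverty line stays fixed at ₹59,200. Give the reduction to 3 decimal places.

0.095

Before: below the line — ₹16,000, ₹17,600, ₹23,200, ₹30,200, ₹44,000; poverty gap index (FGT₁) = 0.34840.
After the ₹9,000 transfer: below the line — ₹25,000, ₹26,600, ₹32,200, ₹39,200, ₹53,000; poverty gap index (FGT₁) = 0.25338.
Reduction = 0.34840 − 0.25338 = 0.095.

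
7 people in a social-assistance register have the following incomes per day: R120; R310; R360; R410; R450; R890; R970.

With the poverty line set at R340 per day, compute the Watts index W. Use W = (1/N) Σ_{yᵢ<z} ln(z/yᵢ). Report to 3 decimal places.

Below the line: R120, R310 (q = 2 of N = 7).
Log gaps: ln(340/120) = 1.0415; ln(340/310) = 0.0924.
W = 1.133827 / 7 = 0.162.

0.162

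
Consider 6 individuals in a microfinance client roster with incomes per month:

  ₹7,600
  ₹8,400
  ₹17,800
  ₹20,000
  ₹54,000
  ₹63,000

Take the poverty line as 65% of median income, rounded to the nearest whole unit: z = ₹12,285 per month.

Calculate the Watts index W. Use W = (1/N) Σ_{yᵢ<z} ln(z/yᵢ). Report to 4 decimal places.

Below the line: ₹7,600, ₹8,400 (q = 2 of N = 6).
Log gaps: ln(12285/7600) = 0.4802; ln(12285/8400) = 0.3801.
W = 0.860378 / 6 = 0.1434.

0.1434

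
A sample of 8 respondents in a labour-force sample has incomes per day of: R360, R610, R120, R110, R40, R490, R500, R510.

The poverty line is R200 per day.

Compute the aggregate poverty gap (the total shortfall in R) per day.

R330

Incomes under z: R40, R110, R120 (q = 3 of N = 8).
Individual gaps: 200−40 = 160; 200−110 = 90; 200−120 = 80.
Aggregate gap = R330.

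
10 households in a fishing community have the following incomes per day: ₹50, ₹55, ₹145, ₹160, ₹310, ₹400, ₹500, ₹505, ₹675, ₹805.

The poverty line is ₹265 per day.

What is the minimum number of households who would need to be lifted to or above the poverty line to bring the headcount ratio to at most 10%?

3

4 of the 10 households are poor, so H = 4/10 = 0.400.
A headcount ratio of at most 10% allows at most ⌊0.10 × 10⌋ = 1 poor households.
So at least 4 − 1 = 3 must be lifted.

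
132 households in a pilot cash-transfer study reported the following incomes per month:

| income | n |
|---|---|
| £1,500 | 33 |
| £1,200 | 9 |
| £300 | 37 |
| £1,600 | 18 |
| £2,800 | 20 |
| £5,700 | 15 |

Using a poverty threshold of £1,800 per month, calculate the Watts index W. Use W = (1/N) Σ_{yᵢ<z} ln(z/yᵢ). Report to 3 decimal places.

Incomes under z: 37×£300, 9×£1,200, 33×£1,500, 18×£1,600 (q = 97 of N = 132).
Log shortfalls: ln(1800/300) = 1.7918 (×37); ln(1800/1200) = 0.4055 (×9); ln(1800/1500) = 0.1823 (×33); ln(1800/1600) = 0.1178 (×18).
W = 78.080992 / 132 = 0.592.

0.592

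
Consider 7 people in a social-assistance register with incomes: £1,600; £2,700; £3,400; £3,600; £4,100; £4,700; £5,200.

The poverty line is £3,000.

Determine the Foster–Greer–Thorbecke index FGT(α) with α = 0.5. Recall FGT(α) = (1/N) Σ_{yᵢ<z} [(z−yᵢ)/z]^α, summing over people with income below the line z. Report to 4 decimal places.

0.1428

Below the line: £1,600, £2,700 (q = 2 of N = 7).
Relative gaps: (3000−1600)/3000 = 0.4667; (3000−2700)/3000 = 0.1000.
Raised to α = 0.5: 0.68313; 0.31623.
Sum = 0.999358; FGT(0.5) = 0.999358 / 7 = 0.1428.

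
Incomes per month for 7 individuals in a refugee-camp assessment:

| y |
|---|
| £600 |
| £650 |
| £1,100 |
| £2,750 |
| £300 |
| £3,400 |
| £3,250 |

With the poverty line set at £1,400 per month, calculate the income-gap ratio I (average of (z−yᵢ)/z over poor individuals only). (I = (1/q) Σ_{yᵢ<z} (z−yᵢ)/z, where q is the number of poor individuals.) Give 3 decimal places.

0.527

Incomes under z: £300, £600, £650, £1,100 (q = 4 of N = 7).
Relative gaps: 0.7857, 0.5714, 0.5357, 0.2143; sum = 2.107143.
The income-gap ratio divides by q (the poor only): 2.107143 / 4 = 0.527.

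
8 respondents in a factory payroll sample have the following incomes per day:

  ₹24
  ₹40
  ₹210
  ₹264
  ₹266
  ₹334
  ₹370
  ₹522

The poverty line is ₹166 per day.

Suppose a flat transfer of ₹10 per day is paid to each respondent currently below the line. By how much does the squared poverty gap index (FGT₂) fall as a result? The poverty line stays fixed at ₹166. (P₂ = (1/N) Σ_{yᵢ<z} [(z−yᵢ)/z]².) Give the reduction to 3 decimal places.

0.023

Before: below the line — ₹24, ₹40; squared poverty gap index (FGT₂) = 0.16349.
After the ₹10 transfer: below the line — ₹34, ₹50; squared poverty gap index (FGT₂) = 0.14008.
Reduction = 0.16349 − 0.14008 = 0.023.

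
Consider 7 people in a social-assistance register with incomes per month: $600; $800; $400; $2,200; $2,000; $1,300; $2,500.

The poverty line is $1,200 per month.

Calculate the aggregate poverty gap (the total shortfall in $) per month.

Below z: $400, $600, $800 (q = 3 of N = 7).
Individual gaps: 1200−400 = 800; 1200−600 = 600; 1200−800 = 400.
Aggregate gap = $1,800.

$1,800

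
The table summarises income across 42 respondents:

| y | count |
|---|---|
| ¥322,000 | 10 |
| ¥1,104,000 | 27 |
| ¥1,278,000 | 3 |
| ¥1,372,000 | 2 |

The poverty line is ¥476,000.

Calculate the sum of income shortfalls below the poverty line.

Below the line: 10×¥322,000 (q = 10 of N = 42).
Individual gaps: 10×(476000−322000) = 1540000.
Aggregate gap = ¥1,540,000.

¥1,540,000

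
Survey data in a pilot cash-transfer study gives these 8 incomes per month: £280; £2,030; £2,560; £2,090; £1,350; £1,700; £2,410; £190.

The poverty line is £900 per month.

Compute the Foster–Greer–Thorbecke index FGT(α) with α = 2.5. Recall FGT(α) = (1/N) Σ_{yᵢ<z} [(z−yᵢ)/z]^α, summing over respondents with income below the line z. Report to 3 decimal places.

Poor units: £190, £280 (q = 2 of N = 8).
Gap ratios (z−y)/z: (900−190)/900 = 0.7889; (900−280)/900 = 0.6889.
Raised to α = 2.5: 0.55276; 0.39389.
Sum = 0.946652; FGT(2.5) = 0.946652 / 8 = 0.118.

0.118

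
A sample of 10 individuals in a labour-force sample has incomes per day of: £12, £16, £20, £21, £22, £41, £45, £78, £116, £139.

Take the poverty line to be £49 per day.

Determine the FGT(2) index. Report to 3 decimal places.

Poor units: £12, £16, £20, £21, £22, £41, £45 (q = 7 of N = 10).
Gap ratios (z−y)/z: (49−12)/49 = 0.7551; (49−16)/49 = 0.6735; (49−20)/49 = 0.5918; (49−21)/49 = 0.5714; (49−22)/49 = 0.5510; (49−41)/49 = 0.1633; (49−45)/49 = 0.0816.
Squared: 0.5702; 0.4536; 0.3503; 0.3265; 0.3036; 0.0267; 0.0067.
Sum = 2.037484; P₂ = 2.037484 / 10 = 0.204.

0.204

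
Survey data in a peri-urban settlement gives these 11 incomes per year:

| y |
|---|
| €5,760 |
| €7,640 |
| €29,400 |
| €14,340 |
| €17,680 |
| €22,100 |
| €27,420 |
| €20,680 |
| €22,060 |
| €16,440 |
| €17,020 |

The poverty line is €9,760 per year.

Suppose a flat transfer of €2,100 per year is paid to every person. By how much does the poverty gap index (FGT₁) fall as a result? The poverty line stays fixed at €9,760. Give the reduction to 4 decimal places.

0.0391

Before: below the line — €5,760, €7,640; poverty gap index (FGT₁) = 0.057004.
After the €2,100 transfer: below the line — €7,860, €9,740; poverty gap index (FGT₁) = 0.017884.
Reduction = 0.057004 − 0.017884 = 0.0391.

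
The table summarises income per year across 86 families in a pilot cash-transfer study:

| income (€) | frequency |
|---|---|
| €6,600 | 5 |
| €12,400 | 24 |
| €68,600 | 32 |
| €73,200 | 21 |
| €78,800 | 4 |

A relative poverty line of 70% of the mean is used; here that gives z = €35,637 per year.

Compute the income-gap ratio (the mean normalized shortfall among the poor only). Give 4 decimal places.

Below z: 5×€6,600, 24×€12,400 (q = 29 of N = 86).
Relative gaps: 0.8148 (×5), 0.6520 (×24); sum = 19.723125.
I averages over the q = 29 poor units only: 19.723125 / 29 = 0.6801.

0.6801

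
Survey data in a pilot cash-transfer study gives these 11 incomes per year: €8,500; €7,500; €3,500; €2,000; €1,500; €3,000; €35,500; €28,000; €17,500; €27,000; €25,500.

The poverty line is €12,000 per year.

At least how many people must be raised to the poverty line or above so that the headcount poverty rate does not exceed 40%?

6 of the 11 people are poor, so H = 6/11 = 0.545.
A headcount ratio of at most 40% allows at most ⌊0.40 × 11⌋ = 4 poor people.
So at least 6 − 4 = 2 must be lifted.

2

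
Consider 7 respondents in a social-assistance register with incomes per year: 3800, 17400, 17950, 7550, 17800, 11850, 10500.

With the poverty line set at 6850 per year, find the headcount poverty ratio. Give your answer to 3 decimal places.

0.143

1 of the 7 respondents have income below 6850.
H = 1/7 = 0.143.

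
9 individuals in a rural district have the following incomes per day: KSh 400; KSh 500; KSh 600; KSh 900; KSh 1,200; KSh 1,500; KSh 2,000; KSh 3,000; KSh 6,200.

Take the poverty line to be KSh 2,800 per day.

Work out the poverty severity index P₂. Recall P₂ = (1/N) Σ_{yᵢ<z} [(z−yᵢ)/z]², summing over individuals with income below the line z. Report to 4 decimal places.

Incomes under z: KSh 400, KSh 500, KSh 600, KSh 900, KSh 1,200, KSh 1,500, KSh 2,000 (q = 7 of N = 9).
Gap ratios (z−y)/z: (2800−400)/2800 = 0.8571; (2800−500)/2800 = 0.8214; (2800−600)/2800 = 0.7857; (2800−900)/2800 = 0.6786; (2800−1200)/2800 = 0.5714; (2800−1500)/2800 = 0.4643; (2800−2000)/2800 = 0.2857.
Squared: 0.7347; 0.6747; 0.6173; 0.4605; 0.3265; 0.2156; 0.0816.
Sum = 3.110969; P₂ = 3.110969 / 9 = 0.3457.

0.3457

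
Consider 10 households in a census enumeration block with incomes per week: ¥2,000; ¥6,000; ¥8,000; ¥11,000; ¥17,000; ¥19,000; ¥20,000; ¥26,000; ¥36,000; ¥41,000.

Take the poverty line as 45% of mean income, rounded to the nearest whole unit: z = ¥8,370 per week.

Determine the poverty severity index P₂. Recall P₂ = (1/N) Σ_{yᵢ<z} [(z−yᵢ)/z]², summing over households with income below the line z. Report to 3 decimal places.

Below z: ¥2,000, ¥6,000, ¥8,000 (q = 3 of N = 10).
Relative gaps: (8370−2000)/8370 = 0.7611; (8370−6000)/8370 = 0.2832; (8370−8000)/8370 = 0.0442.
Squared: 0.5792; 0.0802; 0.0020.
Sum = 0.661330; P₂ = 0.661330 / 10 = 0.066.

0.066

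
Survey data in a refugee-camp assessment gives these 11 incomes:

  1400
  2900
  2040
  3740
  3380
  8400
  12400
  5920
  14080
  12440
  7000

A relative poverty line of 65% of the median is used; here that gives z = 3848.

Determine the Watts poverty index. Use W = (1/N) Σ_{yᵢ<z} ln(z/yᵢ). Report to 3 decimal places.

0.190

Poor units: 1400, 2040, 2900, 3380, 3740 (q = 5 of N = 11).
Log shortfalls: ln(3848/1400) = 1.0111; ln(3848/2040) = 0.6346; ln(3848/2900) = 0.2828; ln(3848/3380) = 0.1297; ln(3848/3740) = 0.0285.
W = 2.086674 / 11 = 0.190.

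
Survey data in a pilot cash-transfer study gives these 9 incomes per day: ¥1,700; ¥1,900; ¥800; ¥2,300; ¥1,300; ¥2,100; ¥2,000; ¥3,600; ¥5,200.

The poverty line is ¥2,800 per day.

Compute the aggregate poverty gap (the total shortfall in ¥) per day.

¥7,500

Poor units: ¥800, ¥1,300, ¥1,700, ¥1,900, ¥2,000, ¥2,100, ¥2,300 (q = 7 of N = 9).
Individual gaps: 2800−800 = 2000; 2800−1300 = 1500; 2800−1700 = 1100; 2800−1900 = 900; 2800−2000 = 800; 2800−2100 = 700; 2800−2300 = 500.
Aggregate gap = ¥7,500.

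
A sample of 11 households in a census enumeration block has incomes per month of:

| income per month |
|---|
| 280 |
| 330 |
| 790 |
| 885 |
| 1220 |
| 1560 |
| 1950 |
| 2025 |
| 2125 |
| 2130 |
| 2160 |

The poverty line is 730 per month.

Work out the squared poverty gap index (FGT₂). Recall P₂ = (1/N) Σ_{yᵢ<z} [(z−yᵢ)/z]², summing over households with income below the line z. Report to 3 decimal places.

0.062

Incomes under z: 280, 330 (q = 2 of N = 11).
Gap ratios (z−y)/z: (730−280)/730 = 0.6164; (730−330)/730 = 0.5479.
Squared: 0.3800; 0.3002.
Sum = 0.680240; P₂ = 0.680240 / 11 = 0.062.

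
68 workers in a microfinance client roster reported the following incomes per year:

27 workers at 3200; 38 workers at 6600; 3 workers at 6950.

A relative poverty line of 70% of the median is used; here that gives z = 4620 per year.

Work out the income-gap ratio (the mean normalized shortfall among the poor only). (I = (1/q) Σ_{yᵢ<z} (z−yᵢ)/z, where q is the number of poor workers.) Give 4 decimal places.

Poor units: 27×3200 (q = 27 of N = 68).
Relative gaps: 0.3074 (×27); sum = 8.298701.
The income-gap ratio divides by q (the poor only): 8.298701 / 27 = 0.3074.

0.3074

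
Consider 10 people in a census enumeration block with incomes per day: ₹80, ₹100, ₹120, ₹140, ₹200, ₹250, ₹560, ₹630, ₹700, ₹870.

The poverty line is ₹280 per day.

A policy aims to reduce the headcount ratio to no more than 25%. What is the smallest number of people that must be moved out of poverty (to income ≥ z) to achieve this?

Currently q = 6 of N = 10 are below the line (H = 0.600).
A headcount ratio of at most 25% allows at most ⌊0.25 × 10⌋ = 2 poor people.
So at least 6 − 2 = 4 must be lifted.

4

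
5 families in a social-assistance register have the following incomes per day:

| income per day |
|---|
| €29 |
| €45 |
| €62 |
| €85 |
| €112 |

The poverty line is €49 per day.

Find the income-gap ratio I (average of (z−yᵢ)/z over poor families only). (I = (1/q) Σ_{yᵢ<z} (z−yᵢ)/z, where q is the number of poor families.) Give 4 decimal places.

0.2449

Incomes under z: €29, €45 (q = 2 of N = 5).
Shortfall ratios (z−y)/z: 0.4082, 0.0816; sum = 0.489796.
I averages over the q = 2 poor units only: 0.489796 / 2 = 0.2449.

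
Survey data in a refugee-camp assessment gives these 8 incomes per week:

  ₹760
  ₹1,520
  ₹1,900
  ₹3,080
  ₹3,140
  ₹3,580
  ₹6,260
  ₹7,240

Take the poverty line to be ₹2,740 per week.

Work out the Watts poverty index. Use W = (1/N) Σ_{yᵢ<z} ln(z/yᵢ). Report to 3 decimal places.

0.280

Below z: ₹760, ₹1,520, ₹1,900 (q = 3 of N = 8).
ln(z/y) terms: ln(2740/760) = 1.2824; ln(2740/1520) = 0.5892; ln(2740/1900) = 0.3661.
W = 2.237746 / 8 = 0.280.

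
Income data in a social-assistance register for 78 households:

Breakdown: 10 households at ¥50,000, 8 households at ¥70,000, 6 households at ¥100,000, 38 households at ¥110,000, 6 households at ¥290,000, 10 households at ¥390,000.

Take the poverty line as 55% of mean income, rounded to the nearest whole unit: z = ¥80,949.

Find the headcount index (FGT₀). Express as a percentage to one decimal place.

23.1%

18 of the 78 households have income below ¥80,949.
H = 18/78 = 23.1%.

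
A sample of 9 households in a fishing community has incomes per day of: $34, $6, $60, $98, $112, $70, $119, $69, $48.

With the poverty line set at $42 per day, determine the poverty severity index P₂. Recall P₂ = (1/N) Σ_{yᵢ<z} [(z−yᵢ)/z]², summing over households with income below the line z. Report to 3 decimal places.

Incomes under z: $6, $34 (q = 2 of N = 9).
Shortfall ratios: (42−6)/42 = 0.8571; (42−34)/42 = 0.1905.
Squared: 0.7347; 0.0363.
Sum = 0.770975; P₂ = 0.770975 / 9 = 0.086.

0.086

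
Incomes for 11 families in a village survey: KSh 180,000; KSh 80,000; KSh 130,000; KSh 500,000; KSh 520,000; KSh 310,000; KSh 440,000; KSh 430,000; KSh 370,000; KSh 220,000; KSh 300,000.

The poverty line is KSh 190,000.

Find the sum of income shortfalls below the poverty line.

Below z: KSh 80,000, KSh 130,000, KSh 180,000 (q = 3 of N = 11).
Individual gaps: 190000−80000 = 110000; 190000−130000 = 60000; 190000−180000 = 10000.
Aggregate gap = KSh 180,000.

KSh 180,000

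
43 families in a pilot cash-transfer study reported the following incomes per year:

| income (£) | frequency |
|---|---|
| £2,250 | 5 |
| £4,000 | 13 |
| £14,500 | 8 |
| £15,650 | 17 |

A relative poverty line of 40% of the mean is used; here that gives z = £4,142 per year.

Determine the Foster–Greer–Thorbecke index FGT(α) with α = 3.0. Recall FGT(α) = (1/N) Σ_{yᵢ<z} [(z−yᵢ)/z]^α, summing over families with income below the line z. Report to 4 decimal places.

Incomes under z: 5×£2,250, 13×£4,000 (q = 18 of N = 43).
Normalized shortfalls: (4142−2250)/4142 = 0.4568 (×5); (4142−4000)/4142 = 0.0343 (×13).
Raised to α = 3.0: 0.09531 (×5); 0.00004 (×13).
Sum = 0.477068; FGT(3.0) = 0.477068 / 43 = 0.0111.

0.0111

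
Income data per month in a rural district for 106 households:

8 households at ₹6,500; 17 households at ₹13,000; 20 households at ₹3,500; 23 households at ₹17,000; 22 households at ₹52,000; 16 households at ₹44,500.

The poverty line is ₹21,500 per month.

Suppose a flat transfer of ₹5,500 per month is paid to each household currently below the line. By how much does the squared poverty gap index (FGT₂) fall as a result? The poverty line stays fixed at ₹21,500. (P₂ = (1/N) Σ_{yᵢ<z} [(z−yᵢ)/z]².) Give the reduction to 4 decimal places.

0.1219

Before: below the line — 20×₹3,500, 8×₹6,500, 17×₹13,000, 23×₹17,000; squared poverty gap index (FGT₂) = 0.203557.
After the ₹5,500 transfer: below the line — 20×₹9,000, 8×₹12,000, 17×₹18,500; squared poverty gap index (FGT₂) = 0.081635.
Reduction = 0.203557 − 0.081635 = 0.1219.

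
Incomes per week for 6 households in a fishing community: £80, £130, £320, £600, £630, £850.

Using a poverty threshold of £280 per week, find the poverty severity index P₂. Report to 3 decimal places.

0.133

Below z: £80, £130 (q = 2 of N = 6).
Gap ratios (z−y)/z: (280−80)/280 = 0.7143; (280−130)/280 = 0.5357.
Squared: 0.5102; 0.2870.
Sum = 0.797194; P₂ = 0.797194 / 6 = 0.133.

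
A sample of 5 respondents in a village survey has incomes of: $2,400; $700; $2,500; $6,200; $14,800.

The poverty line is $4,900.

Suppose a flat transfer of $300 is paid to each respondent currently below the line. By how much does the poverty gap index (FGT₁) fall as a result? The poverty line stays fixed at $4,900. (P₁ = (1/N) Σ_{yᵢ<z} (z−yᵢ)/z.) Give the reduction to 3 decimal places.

Before: below the line — $700, $2,400, $2,500; poverty gap index (FGT₁) = 0.37143.
After the $300 transfer: below the line — $1,000, $2,700, $2,800; poverty gap index (FGT₁) = 0.33469.
Reduction = 0.37143 − 0.33469 = 0.037.

0.037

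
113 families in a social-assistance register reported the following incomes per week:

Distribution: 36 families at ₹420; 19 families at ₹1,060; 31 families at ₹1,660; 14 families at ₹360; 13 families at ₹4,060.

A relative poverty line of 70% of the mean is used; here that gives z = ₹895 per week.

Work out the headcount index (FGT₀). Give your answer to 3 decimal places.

0.442

50 of the 113 families have income below ₹895.
H = 50/113 = 0.442.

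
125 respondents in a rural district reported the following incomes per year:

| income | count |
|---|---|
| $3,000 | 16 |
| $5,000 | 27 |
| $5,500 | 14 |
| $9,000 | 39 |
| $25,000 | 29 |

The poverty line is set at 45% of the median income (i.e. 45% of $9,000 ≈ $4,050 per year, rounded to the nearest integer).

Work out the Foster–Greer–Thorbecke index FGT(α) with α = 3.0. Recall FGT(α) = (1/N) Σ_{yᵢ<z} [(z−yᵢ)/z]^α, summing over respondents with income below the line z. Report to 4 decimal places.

0.0022

Below the line: 16×$3,000 (q = 16 of N = 125).
Shortfall ratios: (4050−3000)/4050 = 0.2593 (×16).
Raised to α = 3.0: 0.01743 (×16).
Sum = 0.278819; FGT(3.0) = 0.278819 / 125 = 0.0022.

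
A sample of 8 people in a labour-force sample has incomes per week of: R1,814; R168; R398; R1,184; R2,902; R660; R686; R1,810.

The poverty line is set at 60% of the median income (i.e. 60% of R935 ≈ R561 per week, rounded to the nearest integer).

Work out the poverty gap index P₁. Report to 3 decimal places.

0.124

Incomes under z: R168, R398 (q = 2 of N = 8).
Relative gaps: (561−168)/561 = 0.7005; (561−398)/561 = 0.2906.
Sum of shortfalls = 0.991087; P₁ averages over all N: 0.991087 / 8 = 0.124.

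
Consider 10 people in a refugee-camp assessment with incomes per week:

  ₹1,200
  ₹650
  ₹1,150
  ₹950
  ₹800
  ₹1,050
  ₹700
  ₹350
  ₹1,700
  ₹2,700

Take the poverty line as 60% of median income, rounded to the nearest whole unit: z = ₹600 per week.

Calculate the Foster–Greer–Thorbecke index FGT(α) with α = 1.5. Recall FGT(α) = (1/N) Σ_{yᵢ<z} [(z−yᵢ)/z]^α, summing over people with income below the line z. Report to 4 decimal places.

0.0269

Below the line: ₹350 (q = 1 of N = 10).
Shortfall ratios: (600−350)/600 = 0.4167.
Raised to α = 1.5: 0.26896.
Sum = 0.268957; FGT(1.5) = 0.268957 / 10 = 0.0269.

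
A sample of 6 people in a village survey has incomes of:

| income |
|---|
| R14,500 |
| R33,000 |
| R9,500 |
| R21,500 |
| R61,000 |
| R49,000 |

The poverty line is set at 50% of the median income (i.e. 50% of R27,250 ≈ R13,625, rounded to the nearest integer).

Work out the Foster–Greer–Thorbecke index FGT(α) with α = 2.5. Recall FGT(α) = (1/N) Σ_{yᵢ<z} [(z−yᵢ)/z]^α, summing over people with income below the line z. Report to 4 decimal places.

0.0084

Below z: R9,500 (q = 1 of N = 6).
Gap ratios (z−y)/z: (13625−9500)/13625 = 0.3028.
Raised to α = 2.5: 0.05043.
Sum = 0.050433; FGT(2.5) = 0.050433 / 6 = 0.0084.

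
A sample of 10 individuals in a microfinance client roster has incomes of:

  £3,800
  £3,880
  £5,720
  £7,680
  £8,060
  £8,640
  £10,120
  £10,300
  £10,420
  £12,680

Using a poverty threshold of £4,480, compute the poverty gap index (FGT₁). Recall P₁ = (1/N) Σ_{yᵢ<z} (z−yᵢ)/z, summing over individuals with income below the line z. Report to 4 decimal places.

0.0286

Below z: £3,800, £3,880 (q = 2 of N = 10).
Shortfall ratios: (4480−3800)/4480 = 0.1518; (4480−3880)/4480 = 0.1339.
Σ = 0.285714. Dividing by the full population N = 10 gives P₁ = 0.0286.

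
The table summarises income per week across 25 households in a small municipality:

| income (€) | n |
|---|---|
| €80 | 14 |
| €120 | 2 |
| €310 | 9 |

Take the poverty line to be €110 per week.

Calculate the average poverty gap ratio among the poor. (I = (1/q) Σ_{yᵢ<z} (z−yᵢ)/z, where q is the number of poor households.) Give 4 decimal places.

Poor units: 14×€80 (q = 14 of N = 25).
Shortfall ratios (z−y)/z: 0.2727 (×14); sum = 3.818182.
The income-gap ratio divides by q (the poor only): 3.818182 / 14 = 0.2727.

0.2727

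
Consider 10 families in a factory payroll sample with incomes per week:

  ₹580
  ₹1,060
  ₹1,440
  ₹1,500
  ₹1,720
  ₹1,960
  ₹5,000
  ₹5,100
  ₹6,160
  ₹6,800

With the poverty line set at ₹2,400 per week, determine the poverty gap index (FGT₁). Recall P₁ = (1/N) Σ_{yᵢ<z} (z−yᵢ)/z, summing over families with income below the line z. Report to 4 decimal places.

Incomes under z: ₹580, ₹1,060, ₹1,440, ₹1,500, ₹1,720, ₹1,960 (q = 6 of N = 10).
Gap ratios (z−y)/z: (2400−580)/2400 = 0.7583; (2400−1060)/2400 = 0.5583; (2400−1440)/2400 = 0.4000; (2400−1500)/2400 = 0.3750; (2400−1720)/2400 = 0.2833; (2400−1960)/2400 = 0.1833.
Σ = 2.558333. Dividing by the full population N = 10 gives P₁ = 0.2558.

0.2558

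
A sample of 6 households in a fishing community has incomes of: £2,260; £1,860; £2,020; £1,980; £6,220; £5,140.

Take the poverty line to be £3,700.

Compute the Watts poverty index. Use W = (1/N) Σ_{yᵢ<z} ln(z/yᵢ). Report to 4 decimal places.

Incomes under z: £1,860, £1,980, £2,020, £2,260 (q = 4 of N = 6).
Log gaps: ln(3700/1860) = 0.6878; ln(3700/1980) = 0.6252; ln(3700/2020) = 0.6052; ln(3700/2260) = 0.4930.
W = 2.411196 / 6 = 0.4019.

0.4019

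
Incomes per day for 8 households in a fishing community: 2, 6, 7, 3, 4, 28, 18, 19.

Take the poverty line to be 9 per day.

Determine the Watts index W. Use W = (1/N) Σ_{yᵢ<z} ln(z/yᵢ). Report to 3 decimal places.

Poor units: 2, 3, 4, 6, 7 (q = 5 of N = 8).
ln(z/y) terms: ln(9/2) = 1.5041; ln(9/3) = 1.0986; ln(9/4) = 0.8109; ln(9/6) = 0.4055; ln(9/7) = 0.2513.
W = 4.070399 / 8 = 0.509.

0.509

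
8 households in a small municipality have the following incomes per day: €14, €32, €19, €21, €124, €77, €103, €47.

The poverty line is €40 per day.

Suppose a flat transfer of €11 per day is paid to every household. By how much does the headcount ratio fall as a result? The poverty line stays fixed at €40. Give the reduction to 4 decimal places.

Before: below the line — €14, €19, €21, €32; headcount ratio = 0.500000.
After the €11 transfer: below the line — €25, €30, €32; headcount ratio = 0.375000.
Reduction = 0.500000 − 0.375000 = 0.1250.

0.1250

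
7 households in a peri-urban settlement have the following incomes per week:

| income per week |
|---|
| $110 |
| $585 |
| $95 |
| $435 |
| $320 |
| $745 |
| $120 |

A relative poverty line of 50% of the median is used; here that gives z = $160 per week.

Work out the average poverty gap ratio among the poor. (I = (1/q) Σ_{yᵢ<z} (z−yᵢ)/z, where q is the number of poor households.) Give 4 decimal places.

Below z: $95, $110, $120 (q = 3 of N = 7).
Shortfall ratios (z−y)/z: 0.4062, 0.3125, 0.2500; sum = 0.968750.
The income-gap ratio divides by q (the poor only): 0.968750 / 3 = 0.3229.

0.3229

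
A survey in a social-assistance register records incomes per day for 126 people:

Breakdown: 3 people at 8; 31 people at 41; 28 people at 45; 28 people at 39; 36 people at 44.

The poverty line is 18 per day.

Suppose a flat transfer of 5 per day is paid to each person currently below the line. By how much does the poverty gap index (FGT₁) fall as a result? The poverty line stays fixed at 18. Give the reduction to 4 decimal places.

Before: below the line — 3×8; poverty gap index (FGT₁) = 0.013228.
After the 5 transfer: below the line — 3×13; poverty gap index (FGT₁) = 0.006614.
Reduction = 0.013228 − 0.006614 = 0.0066.

0.0066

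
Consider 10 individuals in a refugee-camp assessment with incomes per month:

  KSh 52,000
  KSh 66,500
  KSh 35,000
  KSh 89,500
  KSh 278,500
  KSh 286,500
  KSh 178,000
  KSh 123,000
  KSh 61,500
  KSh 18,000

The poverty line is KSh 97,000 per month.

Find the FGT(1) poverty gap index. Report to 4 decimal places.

0.2675

Below z: KSh 18,000, KSh 35,000, KSh 52,000, KSh 61,500, KSh 66,500, KSh 89,500 (q = 6 of N = 10).
Relative gaps: (97000−18000)/97000 = 0.8144; (97000−35000)/97000 = 0.6392; (97000−52000)/97000 = 0.4639; (97000−61500)/97000 = 0.3660; (97000−66500)/97000 = 0.3144; (97000−89500)/97000 = 0.0773.
Sum of shortfalls = 2.675258; P₁ averages over all N: 2.675258 / 10 = 0.2675.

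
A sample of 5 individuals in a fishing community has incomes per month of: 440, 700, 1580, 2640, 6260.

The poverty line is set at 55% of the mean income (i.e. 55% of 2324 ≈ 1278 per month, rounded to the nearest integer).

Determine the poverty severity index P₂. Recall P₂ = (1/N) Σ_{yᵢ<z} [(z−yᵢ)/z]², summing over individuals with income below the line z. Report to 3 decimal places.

Poor units: 440, 700 (q = 2 of N = 5).
Relative gaps: (1278−440)/1278 = 0.6557; (1278−700)/1278 = 0.4523.
Squared: 0.4300; 0.2045.
Sum = 0.634506; P₂ = 0.634506 / 5 = 0.127.

0.127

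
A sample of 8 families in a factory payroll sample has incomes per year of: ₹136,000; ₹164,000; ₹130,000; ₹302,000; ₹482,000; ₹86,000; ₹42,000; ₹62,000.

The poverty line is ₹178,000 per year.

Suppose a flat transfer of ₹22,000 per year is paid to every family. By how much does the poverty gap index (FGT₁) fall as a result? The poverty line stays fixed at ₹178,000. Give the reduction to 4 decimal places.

0.0871

Before: below the line — ₹42,000, ₹62,000, ₹86,000, ₹130,000, ₹136,000, ₹164,000; poverty gap index (FGT₁) = 0.314607.
After the ₹22,000 transfer: below the line — ₹64,000, ₹84,000, ₹108,000, ₹152,000, ₹158,000; poverty gap index (FGT₁) = 0.227528.
Reduction = 0.314607 − 0.227528 = 0.0871.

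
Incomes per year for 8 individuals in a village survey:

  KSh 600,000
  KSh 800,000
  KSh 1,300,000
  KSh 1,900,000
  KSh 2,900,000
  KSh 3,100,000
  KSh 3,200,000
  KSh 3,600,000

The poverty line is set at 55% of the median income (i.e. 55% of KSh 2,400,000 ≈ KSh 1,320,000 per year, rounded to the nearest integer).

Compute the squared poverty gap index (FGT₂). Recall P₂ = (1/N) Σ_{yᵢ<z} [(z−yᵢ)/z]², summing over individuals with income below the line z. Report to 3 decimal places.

0.057

Below z: KSh 600,000, KSh 800,000, KSh 1,300,000 (q = 3 of N = 8).
Normalized shortfalls: (1320000−600000)/1320000 = 0.5455; (1320000−800000)/1320000 = 0.3939; (1320000−1300000)/1320000 = 0.0152.
Squared: 0.2975; 0.1552; 0.0002.
Sum = 0.452938; P₂ = 0.452938 / 8 = 0.057.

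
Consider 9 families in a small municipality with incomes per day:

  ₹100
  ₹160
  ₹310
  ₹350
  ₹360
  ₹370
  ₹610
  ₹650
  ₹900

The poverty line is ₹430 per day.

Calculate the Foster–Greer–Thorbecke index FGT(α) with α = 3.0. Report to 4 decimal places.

0.0816

Incomes under z: ₹100, ₹160, ₹310, ₹350, ₹360, ₹370 (q = 6 of N = 9).
Normalized shortfalls: (430−100)/430 = 0.7674; (430−160)/430 = 0.6279; (430−310)/430 = 0.2791; (430−350)/430 = 0.1860; (430−360)/430 = 0.1628; (430−370)/430 = 0.1395.
Raised to α = 3.0: 0.45200; 0.24756; 0.02173; 0.00644; 0.00431; 0.00272.
Sum = 0.734765; FGT(3.0) = 0.734765 / 9 = 0.0816.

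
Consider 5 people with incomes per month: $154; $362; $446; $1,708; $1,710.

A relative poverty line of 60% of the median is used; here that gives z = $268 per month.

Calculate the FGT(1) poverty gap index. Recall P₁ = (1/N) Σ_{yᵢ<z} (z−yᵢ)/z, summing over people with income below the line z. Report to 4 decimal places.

0.0851

Below z: $154 (q = 1 of N = 5).
Gap ratios (z−y)/z: (268−154)/268 = 0.4254.
Sum of shortfalls = 0.425373; P₁ averages over all N: 0.425373 / 5 = 0.0851.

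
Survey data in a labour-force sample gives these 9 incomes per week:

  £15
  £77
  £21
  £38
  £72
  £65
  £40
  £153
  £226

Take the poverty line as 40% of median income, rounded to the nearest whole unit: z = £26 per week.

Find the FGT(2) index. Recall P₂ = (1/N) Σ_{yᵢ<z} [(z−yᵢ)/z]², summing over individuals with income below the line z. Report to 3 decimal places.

0.024

Incomes under z: £15, £21 (q = 2 of N = 9).
Gap ratios (z−y)/z: (26−15)/26 = 0.4231; (26−21)/26 = 0.1923.
Squared: 0.1790; 0.0370.
Sum = 0.215976; P₂ = 0.215976 / 9 = 0.024.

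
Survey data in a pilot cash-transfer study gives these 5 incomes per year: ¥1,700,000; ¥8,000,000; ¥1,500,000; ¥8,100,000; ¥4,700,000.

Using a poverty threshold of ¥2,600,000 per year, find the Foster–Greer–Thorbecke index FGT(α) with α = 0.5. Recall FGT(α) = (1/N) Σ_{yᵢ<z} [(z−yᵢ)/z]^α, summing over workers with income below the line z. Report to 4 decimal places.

0.2478

Incomes under z: ¥1,500,000, ¥1,700,000 (q = 2 of N = 5).
Relative gaps: (2600000−1500000)/2600000 = 0.4231; (2600000−1700000)/2600000 = 0.3462.
Raised to α = 0.5: 0.65044; 0.58835.
Sum = 1.238792; FGT(0.5) = 1.238792 / 5 = 0.2478.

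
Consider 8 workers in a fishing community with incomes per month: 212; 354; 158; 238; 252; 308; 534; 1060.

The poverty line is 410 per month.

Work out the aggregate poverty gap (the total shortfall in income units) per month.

Below the line: 158, 212, 238, 252, 308, 354 (q = 6 of N = 8).
Individual gaps: 410−158 = 252; 410−212 = 198; 410−238 = 172; 410−252 = 158; 410−308 = 102; 410−354 = 56.
Aggregate gap = 938.

938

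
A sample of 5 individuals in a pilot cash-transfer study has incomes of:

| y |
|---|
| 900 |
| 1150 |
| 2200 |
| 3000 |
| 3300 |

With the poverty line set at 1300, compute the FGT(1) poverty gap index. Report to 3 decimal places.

Incomes under z: 900, 1150 (q = 2 of N = 5).
Gap ratios (z−y)/z: (1300−900)/1300 = 0.3077; (1300−1150)/1300 = 0.1154.
Sum of shortfalls = 0.423077; P₁ averages over all N: 0.423077 / 5 = 0.085.

0.085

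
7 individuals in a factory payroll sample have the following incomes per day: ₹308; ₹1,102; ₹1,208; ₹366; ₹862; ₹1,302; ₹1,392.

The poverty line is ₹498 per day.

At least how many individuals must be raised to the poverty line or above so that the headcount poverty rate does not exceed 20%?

2 of the 7 individuals are poor, so H = 2/7 = 0.286.
A headcount ratio of at most 20% allows at most ⌊0.20 × 7⌋ = 1 poor individuals.
So at least 2 − 1 = 1 must be lifted.

1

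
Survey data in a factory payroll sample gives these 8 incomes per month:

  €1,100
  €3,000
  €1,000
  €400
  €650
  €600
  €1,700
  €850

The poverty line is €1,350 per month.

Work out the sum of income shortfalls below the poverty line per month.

Below z: €400, €600, €650, €850, €1,000, €1,100 (q = 6 of N = 8).
Individual gaps: 1350−400 = 950; 1350−600 = 750; 1350−650 = 700; 1350−850 = 500; 1350−1000 = 350; 1350−1100 = 250.
Aggregate gap = €3,500.

€3,500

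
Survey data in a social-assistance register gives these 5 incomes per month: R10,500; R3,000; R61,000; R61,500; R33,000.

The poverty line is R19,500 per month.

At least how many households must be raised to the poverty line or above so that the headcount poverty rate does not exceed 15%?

2

Currently q = 2 of N = 5 are below the line (H = 0.400).
A headcount ratio of at most 15% allows at most ⌊0.15 × 5⌋ = 0 poor households.
So at least 2 − 0 = 2 must be lifted.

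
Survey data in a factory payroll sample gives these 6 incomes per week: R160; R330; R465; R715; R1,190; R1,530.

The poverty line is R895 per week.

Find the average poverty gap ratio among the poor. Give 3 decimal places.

Poor units: R160, R330, R465, R715 (q = 4 of N = 6).
Shortfall ratios (z−y)/z: 0.8212, 0.6313, 0.4804, 0.2011; sum = 2.134078.
The income-gap ratio divides by q (the poor only): 2.134078 / 4 = 0.534.

0.534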